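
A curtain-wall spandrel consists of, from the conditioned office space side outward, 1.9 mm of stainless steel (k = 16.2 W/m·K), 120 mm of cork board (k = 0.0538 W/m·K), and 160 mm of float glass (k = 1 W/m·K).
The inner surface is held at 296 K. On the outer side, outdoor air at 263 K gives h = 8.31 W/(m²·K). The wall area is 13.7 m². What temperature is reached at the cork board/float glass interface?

Series thermal resistances:
R_stainless steel = L/(kA) = 0.0019/(16.2×13.7) = 8.561×10^-6 K/W
R_cork board = L/(kA) = 0.12/(0.0538×13.7) = 0.1628 K/W
R_float glass = L/(kA) = 0.16/(1×13.7) = 0.01168 K/W
R_outer film = 1/(h_o·A) = 1/(8.31×13.7) = 0.008784 K/W
R_total = 0.1833 K/W;  Q = ΔT/R_total = 33/0.1833 = 180.1 W
T_interface = T_inner − Q·ΣR(inner→interface) = 296 − 180×0.1628

T ≈ 267 K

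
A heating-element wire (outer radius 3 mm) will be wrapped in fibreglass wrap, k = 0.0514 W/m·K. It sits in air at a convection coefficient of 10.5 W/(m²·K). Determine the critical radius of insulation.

For a cylinder r_cr = k/h = 0.0514/10.5
r_cr = 4.9 mm; since the bare radius (3 mm) is below r_cr, adding a thin layer of insulation will *increase* heat loss.

r_cr ≈ 4.9 mm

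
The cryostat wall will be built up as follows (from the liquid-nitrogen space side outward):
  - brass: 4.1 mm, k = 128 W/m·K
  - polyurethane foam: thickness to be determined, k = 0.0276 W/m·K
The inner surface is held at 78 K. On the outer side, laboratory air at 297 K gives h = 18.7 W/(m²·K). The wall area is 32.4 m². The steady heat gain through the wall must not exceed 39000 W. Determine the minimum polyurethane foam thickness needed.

Series thermal resistances:
R_brass = L/(kA) = 0.0041/(128×32.4) = 9.886×10^-7 K/W
R_outer film = 1/(h_o·A) = 1/(18.7×32.4) = 0.00165 K/W
Sum of the known resistances R_other = 0.001651 K/W
Required total resistance R_tot = ΔT/Q_allow = 219/39000 = 0.005615 K/W
R_polyurethane foam = R_tot − R_other = 0.003964 K/W
L = R·k·A = 0.003964×0.0276×32.4

L ≈ 3.54 mm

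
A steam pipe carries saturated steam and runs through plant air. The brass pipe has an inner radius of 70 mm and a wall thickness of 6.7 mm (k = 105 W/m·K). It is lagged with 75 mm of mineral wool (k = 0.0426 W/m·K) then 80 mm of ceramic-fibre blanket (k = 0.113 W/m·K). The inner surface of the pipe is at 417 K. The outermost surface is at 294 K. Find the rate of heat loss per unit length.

Per-layer cylindrical resistances, series-summed:
R_brass pipe wall = ln(76.7/70)/(2π×105×1) = 1.386×10^-4 K/W
R_mineral wool = ln(151.7/76.7)/(2π×0.0426×1) = 2.548 K/W
R_ceramic-fibre blanket = ln(231.7/151.7)/(2π×0.113×1) = 0.5965 K/W
R_total = 3.145 K/W
Q = ΔT/R_total = 123/3.145

q′ ≈ 39.1 W/m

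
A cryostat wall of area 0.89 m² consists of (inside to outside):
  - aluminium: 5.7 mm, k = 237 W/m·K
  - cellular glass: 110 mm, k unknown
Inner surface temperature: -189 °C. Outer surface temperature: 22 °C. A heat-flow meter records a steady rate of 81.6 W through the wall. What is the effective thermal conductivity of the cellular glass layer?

Treating each layer as a thermal resistance in series:
R_aluminium = L/(kA) = 0.0057/(237×0.89) = 2.702×10^-5 K/W
Sum of known resistances R_other = 2.702×10^-5 K/W
Total R = ΔT/Q = 211/81.6 = 2.586 K/W
R_cellular glass = R_total − R_other = 2.586 K/W
k = L/(R·A) = 0.11/(2.586×0.89)

k ≈ 0.0478 W/(m·K)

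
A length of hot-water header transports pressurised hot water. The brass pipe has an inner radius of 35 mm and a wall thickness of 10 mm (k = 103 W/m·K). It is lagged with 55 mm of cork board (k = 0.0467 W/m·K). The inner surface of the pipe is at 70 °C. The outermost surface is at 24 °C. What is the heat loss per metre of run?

q′ ≈ 16.9 W/m

For a radial system each layer contributes R = ln(r_out/r_in)/(2πkL); films add R = 1/(hA).
R_brass pipe wall = ln(45/35)/(2π×103×1) = 3.883×10^-4 K/W
R_cork board = ln(100/45)/(2π×0.0467×1) = 2.721 K/W
R_total = 2.722 K/W
Q = ΔT/R_total = 46/2.722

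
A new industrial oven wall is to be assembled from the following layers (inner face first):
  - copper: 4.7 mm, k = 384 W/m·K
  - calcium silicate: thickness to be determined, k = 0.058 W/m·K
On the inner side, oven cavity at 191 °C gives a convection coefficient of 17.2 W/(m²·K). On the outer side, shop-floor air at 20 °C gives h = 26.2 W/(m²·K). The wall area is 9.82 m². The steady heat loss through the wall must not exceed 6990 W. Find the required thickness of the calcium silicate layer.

Using the resistance-network approach (series):
R_inner film = 1/(h_i·A) = 1/(17.2×9.82) = 0.005921 K/W
R_copper = L/(kA) = 0.0047/(384×9.82) = 1.246×10^-6 K/W
R_outer film = 1/(h_o·A) = 1/(26.2×9.82) = 0.003887 K/W
Sum of the known resistances R_other = 0.009809 K/W
Required total resistance R_tot = ΔT/Q_allow = 171/6990 = 0.02446 K/W
R_calcium silicate = R_tot − R_other = 0.01465 K/W
L = R·k·A = 0.01465×0.058×9.82

L ≈ 8.35 mm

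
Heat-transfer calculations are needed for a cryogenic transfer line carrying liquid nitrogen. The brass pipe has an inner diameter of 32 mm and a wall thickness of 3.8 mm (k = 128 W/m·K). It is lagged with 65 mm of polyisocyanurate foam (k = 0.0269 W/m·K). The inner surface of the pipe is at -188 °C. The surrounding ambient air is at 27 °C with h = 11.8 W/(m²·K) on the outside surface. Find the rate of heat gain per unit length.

Per-layer cylindrical resistances, series-summed:
R_brass pipe wall = ln(19.8/16)/(2π×128×1) = 2.65×10^-4 K/W
R_polyisocyanurate foam = ln(84.8/19.8)/(2π×0.0269×1) = 8.606 K/W
R_outer film = 1/(h_o·2πr_oL) = 1/(11.8×2π×0.0848×1) = 0.1591 K/W
R_total = 8.766 K/W
Q = ΔT/R_total = 215/8.766

q′ ≈ 24.5 W/m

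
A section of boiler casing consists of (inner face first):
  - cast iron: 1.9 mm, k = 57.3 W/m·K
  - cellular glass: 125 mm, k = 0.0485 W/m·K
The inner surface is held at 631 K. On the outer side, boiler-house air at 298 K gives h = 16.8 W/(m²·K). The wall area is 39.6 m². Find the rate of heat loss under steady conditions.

Q ≈ 5000 W

Model the wall as resistances in series:
R_cast iron = L/(kA) = 0.0019/(57.3×39.6) = 8.373×10^-7 K/W
R_cellular glass = L/(kA) = 0.125/(0.0485×39.6) = 0.06508 K/W
R_outer film = 1/(h_o·A) = 1/(16.8×39.6) = 0.001503 K/W
R_total = 0.06659 K/W
Q = ΔT / R_total = 333 / 0.06659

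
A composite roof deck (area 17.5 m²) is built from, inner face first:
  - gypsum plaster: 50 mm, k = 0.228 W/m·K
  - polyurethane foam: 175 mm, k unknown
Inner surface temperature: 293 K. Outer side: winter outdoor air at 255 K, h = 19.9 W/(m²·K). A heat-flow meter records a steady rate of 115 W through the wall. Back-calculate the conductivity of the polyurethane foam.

k ≈ 0.0317 W/(m·K)

Using the resistance-network approach (series):
R_gypsum plaster = L/(kA) = 0.05/(0.228×17.5) = 0.01253 K/W
R_outer film = 1/(h_o·A) = 1/(19.9×17.5) = 0.002872 K/W
Sum of known resistances R_other = 0.0154 K/W
Total R = ΔT/Q = 38/115 = 0.3304 K/W
R_polyurethane foam = R_total − R_other = 0.315 K/W
k = L/(R·A) = 0.175/(0.315×17.5)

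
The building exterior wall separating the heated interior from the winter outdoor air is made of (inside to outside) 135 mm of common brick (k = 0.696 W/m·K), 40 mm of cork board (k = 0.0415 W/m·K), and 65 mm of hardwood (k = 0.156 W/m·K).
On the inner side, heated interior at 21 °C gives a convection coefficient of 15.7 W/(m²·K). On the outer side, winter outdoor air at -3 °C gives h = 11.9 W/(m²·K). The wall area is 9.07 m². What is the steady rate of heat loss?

Treating each layer as a thermal resistance in series:
R_inner film = 1/(h_i·A) = 1/(15.7×9.07) = 0.007023 K/W
R_common brick = L/(kA) = 0.135/(0.696×9.07) = 0.02139 K/W
R_cork board = L/(kA) = 0.04/(0.0415×9.07) = 0.1063 K/W
R_hardwood = L/(kA) = 0.065/(0.156×9.07) = 0.04594 K/W
R_outer film = 1/(h_o·A) = 1/(11.9×9.07) = 0.009265 K/W
R_total = 0.1899 K/W
Q = ΔT / R_total = 24 / 0.1899

Q ≈ 126 W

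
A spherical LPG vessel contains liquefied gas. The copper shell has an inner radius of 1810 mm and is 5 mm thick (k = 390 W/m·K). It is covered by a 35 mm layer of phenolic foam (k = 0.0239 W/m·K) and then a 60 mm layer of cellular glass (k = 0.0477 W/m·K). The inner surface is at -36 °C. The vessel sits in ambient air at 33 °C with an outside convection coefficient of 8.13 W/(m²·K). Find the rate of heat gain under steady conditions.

Each spherical layer contributes R = (1/r_i − 1/r_o)/(4πk):
R_copper shell = (1/1.81 − 1/1.815)/(4π×390) = 3.106×10^-7 K/W
R_phenolic foam = (1/1.815 − 1/1.85)/(4π×0.0239) = 0.03471 K/W
R_cellular glass = (1/1.85 − 1/1.91)/(4π×0.0477) = 0.02833 K/W
R_outer film = 1/(h·4πr_o²) = 1/(8.13×4π×1.91²) = 0.002683 K/W
R_total = 0.06572 K/W
Q = ΔT/R_total = 69/0.06572

Q ≈ 1050 W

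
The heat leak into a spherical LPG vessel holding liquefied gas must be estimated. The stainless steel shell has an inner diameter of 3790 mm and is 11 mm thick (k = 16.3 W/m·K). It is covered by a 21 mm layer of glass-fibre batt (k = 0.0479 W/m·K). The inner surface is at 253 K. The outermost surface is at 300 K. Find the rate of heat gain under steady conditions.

Q ≈ 4940 W

Spherical conduction: R = (1/r_in − 1/r_out)/(4πk) per layer; series-sum.
R_stainless steel shell = (1/1.895 − 1/1.906)/(4π×16.3) = 1.487×10^-5 K/W
R_glass-fibre batt = (1/1.906 − 1/1.927)/(4π×0.0479) = 0.009499 K/W
R_total = 0.009514 K/W
Q = ΔT/R_total = 47/0.009514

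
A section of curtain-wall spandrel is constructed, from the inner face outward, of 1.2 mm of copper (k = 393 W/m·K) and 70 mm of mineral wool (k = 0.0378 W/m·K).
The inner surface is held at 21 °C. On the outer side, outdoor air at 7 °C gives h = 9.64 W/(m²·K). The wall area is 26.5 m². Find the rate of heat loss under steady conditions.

Thermal resistances in series:
R_copper = L/(kA) = 0.0012/(393×26.5) = 1.152×10^-7 K/W
R_mineral wool = L/(kA) = 0.07/(0.0378×26.5) = 0.06988 K/W
R_outer film = 1/(h_o·A) = 1/(9.64×26.5) = 0.003915 K/W
R_total = 0.0738 K/W
Q = ΔT / R_total = 14 / 0.0738

Q ≈ 190 W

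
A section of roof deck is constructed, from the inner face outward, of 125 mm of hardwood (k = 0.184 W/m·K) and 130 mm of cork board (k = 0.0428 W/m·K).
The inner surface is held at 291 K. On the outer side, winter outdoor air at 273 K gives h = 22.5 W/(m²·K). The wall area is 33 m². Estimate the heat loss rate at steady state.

Treating each layer as a thermal resistance in series:
R_hardwood = L/(kA) = 0.125/(0.184×33) = 0.02059 K/W
R_cork board = L/(kA) = 0.13/(0.0428×33) = 0.09204 K/W
R_outer film = 1/(h_o·A) = 1/(22.5×33) = 0.001347 K/W
R_total = 0.114 K/W
Q = ΔT / R_total = 18 / 0.114

Q ≈ 158 W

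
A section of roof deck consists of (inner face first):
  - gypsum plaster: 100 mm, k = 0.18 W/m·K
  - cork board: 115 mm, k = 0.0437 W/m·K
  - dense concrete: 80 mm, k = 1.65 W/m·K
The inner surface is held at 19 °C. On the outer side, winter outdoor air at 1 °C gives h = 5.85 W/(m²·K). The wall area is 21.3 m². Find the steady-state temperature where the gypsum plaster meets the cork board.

Using the resistance-network approach (series):
R_gypsum plaster = L/(kA) = 0.1/(0.18×21.3) = 0.02608 K/W
R_cork board = L/(kA) = 0.115/(0.0437×21.3) = 0.1235 K/W
R_dense concrete = L/(kA) = 0.08/(1.65×21.3) = 0.002276 K/W
R_outer film = 1/(h_o·A) = 1/(5.85×21.3) = 0.008025 K/W
R_total = 0.1599 K/W;  Q = ΔT/R_total = 18/0.1599 = 112.5 W
T_interface = T_inner − Q·ΣR(inner→interface) = 19 − 113×0.02608

T ≈ 16.1 °C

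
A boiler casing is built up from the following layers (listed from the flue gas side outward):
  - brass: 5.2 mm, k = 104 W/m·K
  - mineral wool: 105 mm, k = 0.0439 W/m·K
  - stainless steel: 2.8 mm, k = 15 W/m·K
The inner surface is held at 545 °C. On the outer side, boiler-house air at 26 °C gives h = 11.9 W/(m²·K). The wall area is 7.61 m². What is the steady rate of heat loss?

Thermal resistances in series:
R_brass = L/(kA) = 0.0052/(104×7.61) = 6.57×10^-6 K/W
R_mineral wool = L/(kA) = 0.105/(0.0439×7.61) = 0.3143 K/W
R_stainless steel = L/(kA) = 0.0028/(15×7.61) = 2.453×10^-5 K/W
R_outer film = 1/(h_o·A) = 1/(11.9×7.61) = 0.01104 K/W
R_total = 0.3254 K/W
Q = ΔT / R_total = 519 / 0.3254

Q ≈ 1600 W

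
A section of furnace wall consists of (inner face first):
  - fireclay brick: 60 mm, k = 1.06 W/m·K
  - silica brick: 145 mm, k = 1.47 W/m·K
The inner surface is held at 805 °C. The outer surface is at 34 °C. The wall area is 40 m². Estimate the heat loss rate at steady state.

Model the wall as resistances in series:
R_fireclay brick = L/(kA) = 0.06/(1.06×40) = 0.001415 K/W
R_silica brick = L/(kA) = 0.145/(1.47×40) = 0.002466 K/W
R_total = 0.003881 K/W
Q = ΔT / R_total = 771 / 0.003881

Q ≈ 199000 W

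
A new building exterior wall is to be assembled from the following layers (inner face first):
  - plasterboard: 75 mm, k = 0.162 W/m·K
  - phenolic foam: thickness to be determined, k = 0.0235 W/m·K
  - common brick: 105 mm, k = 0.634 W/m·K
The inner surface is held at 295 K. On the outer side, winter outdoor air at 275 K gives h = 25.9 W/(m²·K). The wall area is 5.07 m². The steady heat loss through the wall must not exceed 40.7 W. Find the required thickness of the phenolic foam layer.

L ≈ 42.9 mm

Series thermal resistances:
R_plasterboard = L/(kA) = 0.075/(0.162×5.07) = 0.09131 K/W
R_common brick = L/(kA) = 0.105/(0.634×5.07) = 0.03267 K/W
R_outer film = 1/(h_o·A) = 1/(25.9×5.07) = 0.007615 K/W
Sum of the known resistances R_other = 0.1316 K/W
Required total resistance R_tot = ΔT/Q_allow = 20/40.7 = 0.4914 K/W
R_phenolic foam = R_tot − R_other = 0.3598 K/W
L = R·k·A = 0.3598×0.0235×5.07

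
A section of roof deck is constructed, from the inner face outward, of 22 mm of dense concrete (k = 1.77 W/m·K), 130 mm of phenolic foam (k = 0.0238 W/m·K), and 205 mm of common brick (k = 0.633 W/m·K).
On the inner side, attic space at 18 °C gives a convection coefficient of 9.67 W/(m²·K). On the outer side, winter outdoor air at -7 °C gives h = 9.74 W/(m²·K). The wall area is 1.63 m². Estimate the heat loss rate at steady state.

Using the resistance-network approach (series):
R_inner film = 1/(h_i·A) = 1/(9.67×1.63) = 0.06344 K/W
R_dense concrete = L/(kA) = 0.022/(1.77×1.63) = 0.007625 K/W
R_phenolic foam = L/(kA) = 0.13/(0.0238×1.63) = 3.351 K/W
R_common brick = L/(kA) = 0.205/(0.633×1.63) = 0.1987 K/W
R_outer film = 1/(h_o·A) = 1/(9.74×1.63) = 0.06299 K/W
R_total = 3.684 K/W
Q = ΔT / R_total = 25 / 3.684

Q ≈ 6.79 W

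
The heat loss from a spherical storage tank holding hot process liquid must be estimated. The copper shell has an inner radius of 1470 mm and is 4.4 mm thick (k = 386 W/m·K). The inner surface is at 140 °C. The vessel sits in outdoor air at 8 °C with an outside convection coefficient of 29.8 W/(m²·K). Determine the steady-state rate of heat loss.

Q ≈ 107000 W

Spherical conduction: R = (1/r_in − 1/r_out)/(4πk) per layer; series-sum.
R_copper shell = (1/1.47 − 1/1.4744)/(4π×386) = 4.185×10^-7 K/W
R_outer film = 1/(h·4πr_o²) = 1/(29.8×4π×1.4744²) = 0.001228 K/W
R_total = 0.001229 K/W
Q = ΔT/R_total = 132/0.001229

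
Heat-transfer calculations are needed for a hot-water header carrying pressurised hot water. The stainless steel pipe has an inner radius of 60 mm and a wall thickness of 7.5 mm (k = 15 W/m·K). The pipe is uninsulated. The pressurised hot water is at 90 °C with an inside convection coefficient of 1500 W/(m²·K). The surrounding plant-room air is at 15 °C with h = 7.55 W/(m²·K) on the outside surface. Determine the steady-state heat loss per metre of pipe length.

Per-layer cylindrical resistances, series-summed:
R_inner film = 1/(h_i·2πr₁L) = 1/(1500×2π×0.06×1) = 0.001768 K/W
R_stainless steel pipe wall = ln(67.5/60)/(2π×15×1) = 0.00125 K/W
R_outer film = 1/(h_o·2πr_oL) = 1/(7.55×2π×0.0675×1) = 0.3123 K/W
R_total = 0.3153 K/W
Q = ΔT/R_total = 75/0.3153

q′ ≈ 238 W/m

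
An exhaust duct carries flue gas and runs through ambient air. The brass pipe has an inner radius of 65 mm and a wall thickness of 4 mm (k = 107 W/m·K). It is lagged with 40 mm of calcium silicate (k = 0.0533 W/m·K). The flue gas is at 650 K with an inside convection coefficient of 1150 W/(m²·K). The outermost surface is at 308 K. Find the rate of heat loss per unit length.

q′ ≈ 250 W/m

Cylindrical conduction, so R = ln(r₂/r₁)/(2πkL) per layer, in series:
R_inner film = 1/(h_i·2πr₁L) = 1/(1150×2π×0.065×1) = 0.002129 K/W
R_brass pipe wall = ln(69/65)/(2π×107×1) = 8.883×10^-5 K/W
R_calcium silicate = ln(109/69)/(2π×0.0533×1) = 1.365 K/W
R_total = 1.368 K/W
Q = ΔT/R_total = 342/1.368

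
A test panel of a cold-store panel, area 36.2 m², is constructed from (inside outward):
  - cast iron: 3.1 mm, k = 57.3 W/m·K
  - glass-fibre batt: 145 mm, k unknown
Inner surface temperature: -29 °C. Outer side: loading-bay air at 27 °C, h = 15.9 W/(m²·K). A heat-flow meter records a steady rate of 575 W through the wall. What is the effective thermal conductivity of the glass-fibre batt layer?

Using the resistance-network approach (series):
R_cast iron = L/(kA) = 0.0031/(57.3×36.2) = 1.495×10^-6 K/W
R_outer film = 1/(h_o·A) = 1/(15.9×36.2) = 0.001737 K/W
Sum of known resistances R_other = 0.001739 K/W
Total R = ΔT/Q = 56/575 = 0.09739 K/W
R_glass-fibre batt = R_total − R_other = 0.09565 K/W
k = L/(R·A) = 0.145/(0.09565×36.2)

k ≈ 0.0419 W/(m·K)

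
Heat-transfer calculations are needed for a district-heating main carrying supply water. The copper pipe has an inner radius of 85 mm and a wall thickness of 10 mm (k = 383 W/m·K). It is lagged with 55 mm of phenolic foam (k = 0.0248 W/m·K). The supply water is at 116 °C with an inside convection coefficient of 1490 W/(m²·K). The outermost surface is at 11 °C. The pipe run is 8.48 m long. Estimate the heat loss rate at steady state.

Radial resistances (cylindrical: R_cond = ln(r_o/r_i)/(2πkL), R_conv = 1/(h·2πrL)):
R_inner film = 1/(h_i·2πr₁L) = 1/(1490×2π×0.085×8.48) = 1.482×10^-4 K/W
R_copper pipe wall = ln(95/85)/(2π×383×8.48) = 5.45×10^-6 K/W
R_phenolic foam = ln(150/95)/(2π×0.0248×8.48) = 0.3457 K/W
R_total = 0.3458 K/W
Q = ΔT/R_total = 105/0.3458

Q ≈ 304 W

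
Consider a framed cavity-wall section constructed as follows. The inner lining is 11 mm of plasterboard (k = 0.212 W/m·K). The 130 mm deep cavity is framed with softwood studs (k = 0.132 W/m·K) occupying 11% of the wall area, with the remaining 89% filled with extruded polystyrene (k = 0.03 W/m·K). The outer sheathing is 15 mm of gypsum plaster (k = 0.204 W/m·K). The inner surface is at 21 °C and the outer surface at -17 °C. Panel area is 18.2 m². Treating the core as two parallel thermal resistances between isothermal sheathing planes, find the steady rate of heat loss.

Q ≈ 211 W

Sheathing layers in series; stud and cavity paths in parallel between them.
R_inner = 0.011/(0.212×18.2) = 0.002851 K/W
R_stud  = 0.13/(0.132×0.11×18.2) = 0.4919 K/W
R_cav   = 0.13/(0.03×0.89×18.2) = 0.2675 K/W
1/R_core = 1/R_stud + 1/R_cav → R_core = 0.1733 K/W
R_outer = 0.015/(0.204×18.2) = 0.00404 K/W
R_total = 0.1802 K/W
Q = ΔT/R_total = 38/0.1802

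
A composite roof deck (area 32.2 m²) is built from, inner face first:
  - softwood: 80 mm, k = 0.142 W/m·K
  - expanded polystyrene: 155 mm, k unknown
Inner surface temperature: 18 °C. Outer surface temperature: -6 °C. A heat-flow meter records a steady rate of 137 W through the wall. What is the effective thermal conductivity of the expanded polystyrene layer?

Model the wall as resistances in series:
R_softwood = L/(kA) = 0.08/(0.142×32.2) = 0.0175 K/W
Sum of known resistances R_other = 0.0175 K/W
Total R = ΔT/Q = 24/137 = 0.1752 K/W
R_expanded polystyrene = R_total − R_other = 0.1577 K/W
k = L/(R·A) = 0.155/(0.1577×32.2)

k ≈ 0.0305 W/(m·K)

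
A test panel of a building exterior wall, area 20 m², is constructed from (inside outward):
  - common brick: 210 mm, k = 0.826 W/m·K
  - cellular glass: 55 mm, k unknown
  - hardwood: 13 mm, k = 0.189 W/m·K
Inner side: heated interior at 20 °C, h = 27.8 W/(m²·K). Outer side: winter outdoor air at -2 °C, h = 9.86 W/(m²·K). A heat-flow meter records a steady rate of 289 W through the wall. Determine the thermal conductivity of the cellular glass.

k ≈ 0.0518 W/(m·K)

Using the resistance-network approach (series):
R_inner film = 1/(h_i·A) = 1/(27.8×20) = 0.001799 K/W
R_common brick = L/(kA) = 0.21/(0.826×20) = 0.01271 K/W
R_hardwood = L/(kA) = 0.013/(0.189×20) = 0.003439 K/W
R_outer film = 1/(h_o·A) = 1/(9.86×20) = 0.005071 K/W
Sum of known resistances R_other = 0.02302 K/W
Total R = ΔT/Q = 22/289 = 0.07612 K/W
R_cellular glass = R_total − R_other = 0.0531 K/W
k = L/(R·A) = 0.055/(0.0531×20)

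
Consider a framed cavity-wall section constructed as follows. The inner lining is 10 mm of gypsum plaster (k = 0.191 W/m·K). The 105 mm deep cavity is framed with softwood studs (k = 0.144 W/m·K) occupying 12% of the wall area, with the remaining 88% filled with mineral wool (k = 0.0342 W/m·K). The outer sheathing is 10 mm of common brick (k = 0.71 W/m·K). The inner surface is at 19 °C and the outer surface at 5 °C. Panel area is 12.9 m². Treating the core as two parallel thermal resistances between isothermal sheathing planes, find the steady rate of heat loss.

Q ≈ 79.1 W

Sheathing layers in series; stud and cavity paths in parallel between them.
R_inner = 0.01/(0.191×12.9) = 0.004059 K/W
R_stud  = 0.105/(0.144×0.12×12.9) = 0.471 K/W
R_cav   = 0.105/(0.0342×0.88×12.9) = 0.2705 K/W
1/R_core = 1/R_stud + 1/R_cav → R_core = 0.1718 K/W
R_outer = 0.01/(0.71×12.9) = 0.001092 K/W
R_total = 0.177 K/W
Q = ΔT/R_total = 14/0.177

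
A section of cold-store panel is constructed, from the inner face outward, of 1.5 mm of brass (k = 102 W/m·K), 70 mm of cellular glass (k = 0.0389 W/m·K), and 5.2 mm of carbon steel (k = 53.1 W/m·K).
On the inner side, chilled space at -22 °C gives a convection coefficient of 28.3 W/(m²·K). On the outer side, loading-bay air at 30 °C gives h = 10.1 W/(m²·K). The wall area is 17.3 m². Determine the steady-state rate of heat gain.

Treating each layer as a thermal resistance in series:
R_inner film = 1/(h_i·A) = 1/(28.3×17.3) = 0.002043 K/W
R_brass = L/(kA) = 0.0015/(102×17.3) = 8.501×10^-7 K/W
R_cellular glass = L/(kA) = 0.07/(0.0389×17.3) = 0.104 K/W
R_carbon steel = L/(kA) = 0.0052/(53.1×17.3) = 5.661×10^-6 K/W
R_outer film = 1/(h_o·A) = 1/(10.1×17.3) = 0.005723 K/W
R_total = 0.1118 K/W
Q = ΔT / R_total = 52 / 0.1118

Q ≈ 465 W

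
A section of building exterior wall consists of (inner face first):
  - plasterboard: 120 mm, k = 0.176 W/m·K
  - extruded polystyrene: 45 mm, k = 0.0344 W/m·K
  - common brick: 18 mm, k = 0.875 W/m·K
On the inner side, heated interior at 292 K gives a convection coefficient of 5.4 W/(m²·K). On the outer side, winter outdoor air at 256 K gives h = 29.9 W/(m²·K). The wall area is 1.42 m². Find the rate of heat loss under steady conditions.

Q ≈ 22.9 W

Model the wall as resistances in series:
R_inner film = 1/(h_i·A) = 1/(5.4×1.42) = 0.1304 K/W
R_plasterboard = L/(kA) = 0.12/(0.176×1.42) = 0.4802 K/W
R_extruded polystyrene = L/(kA) = 0.045/(0.0344×1.42) = 0.9212 K/W
R_common brick = L/(kA) = 0.018/(0.875×1.42) = 0.01449 K/W
R_outer film = 1/(h_o·A) = 1/(29.9×1.42) = 0.02355 K/W
R_total = 1.57 K/W
Q = ΔT / R_total = 36 / 1.57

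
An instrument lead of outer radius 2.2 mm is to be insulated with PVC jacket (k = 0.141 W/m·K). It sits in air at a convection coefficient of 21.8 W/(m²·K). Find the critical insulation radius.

r_cr ≈ 6.47 mm

For a cylinder r_cr = k/h = 0.141/21.8
r_cr = 6.47 mm; since the bare radius (2.2 mm) is below r_cr, adding a thin layer of insulation will *increase* heat loss.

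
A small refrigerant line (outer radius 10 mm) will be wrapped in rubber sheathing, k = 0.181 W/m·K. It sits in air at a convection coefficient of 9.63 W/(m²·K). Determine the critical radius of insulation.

For a cylinder r_cr = k/h = 0.181/9.63
r_cr = 18.8 mm; since the bare radius (10 mm) is below r_cr, adding a thin layer of insulation will *increase* heat loss.

r_cr ≈ 18.8 mm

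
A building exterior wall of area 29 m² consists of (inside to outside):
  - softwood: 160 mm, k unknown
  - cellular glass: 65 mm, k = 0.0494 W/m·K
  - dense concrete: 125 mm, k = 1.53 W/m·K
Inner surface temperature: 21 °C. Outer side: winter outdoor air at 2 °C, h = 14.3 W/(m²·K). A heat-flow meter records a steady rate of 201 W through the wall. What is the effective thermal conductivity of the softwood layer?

k ≈ 0.126 W/(m·K)

Model the wall as resistances in series:
R_cellular glass = L/(kA) = 0.065/(0.0494×29) = 0.04537 K/W
R_dense concrete = L/(kA) = 0.125/(1.53×29) = 0.002817 K/W
R_outer film = 1/(h_o·A) = 1/(14.3×29) = 0.002411 K/W
Sum of known resistances R_other = 0.0506 K/W
Total R = ΔT/Q = 19/201 = 0.09453 K/W
R_softwood = R_total − R_other = 0.04393 K/W
k = L/(R·A) = 0.16/(0.04393×29)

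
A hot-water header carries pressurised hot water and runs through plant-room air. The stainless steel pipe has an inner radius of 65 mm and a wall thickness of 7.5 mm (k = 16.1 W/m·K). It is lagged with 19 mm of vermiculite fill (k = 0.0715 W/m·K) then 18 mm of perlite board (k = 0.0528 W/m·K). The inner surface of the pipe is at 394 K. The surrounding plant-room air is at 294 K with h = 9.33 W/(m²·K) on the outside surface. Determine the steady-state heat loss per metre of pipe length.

For a radial system each layer contributes R = ln(r_out/r_in)/(2πkL); films add R = 1/(hA).
R_stainless steel pipe wall = ln(72.5/65)/(2π×16.1×1) = 0.001079 K/W
R_vermiculite fill = ln(91.5/72.5)/(2π×0.0715×1) = 0.5181 K/W
R_perlite board = ln(109.5/91.5)/(2π×0.0528×1) = 0.5413 K/W
R_outer film = 1/(h_o·2πr_oL) = 1/(9.33×2π×0.1095×1) = 0.1558 K/W
R_total = 1.216 K/W
Q = ΔT/R_total = 100/1.216

q′ ≈ 82.2 W/m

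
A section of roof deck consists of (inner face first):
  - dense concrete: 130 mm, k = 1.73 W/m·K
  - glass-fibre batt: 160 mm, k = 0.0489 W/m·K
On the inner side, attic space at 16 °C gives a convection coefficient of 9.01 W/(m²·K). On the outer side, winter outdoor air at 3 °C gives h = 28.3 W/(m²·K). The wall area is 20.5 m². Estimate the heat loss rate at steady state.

Model the wall as resistances in series:
R_inner film = 1/(h_i·A) = 1/(9.01×20.5) = 0.005414 K/W
R_dense concrete = L/(kA) = 0.13/(1.73×20.5) = 0.003666 K/W
R_glass-fibre batt = L/(kA) = 0.16/(0.0489×20.5) = 0.1596 K/W
R_outer film = 1/(h_o·A) = 1/(28.3×20.5) = 0.001724 K/W
R_total = 0.1704 K/W
Q = ΔT / R_total = 13 / 0.1704

Q ≈ 76.3 W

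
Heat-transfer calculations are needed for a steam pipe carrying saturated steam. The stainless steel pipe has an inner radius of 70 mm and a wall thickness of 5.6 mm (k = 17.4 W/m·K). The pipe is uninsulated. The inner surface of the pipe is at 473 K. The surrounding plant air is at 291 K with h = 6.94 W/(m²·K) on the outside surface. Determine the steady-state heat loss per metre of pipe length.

Treating each annulus and film as a series resistance:
R_stainless steel pipe wall = ln(75.6/70)/(2π×17.4×1) = 7.04×10^-4 K/W
R_outer film = 1/(h_o·2πr_oL) = 1/(6.94×2π×0.0756×1) = 0.3033 K/W
R_total = 0.3041 K/W
Q = ΔT/R_total = 182/0.3041

q′ ≈ 599 W/m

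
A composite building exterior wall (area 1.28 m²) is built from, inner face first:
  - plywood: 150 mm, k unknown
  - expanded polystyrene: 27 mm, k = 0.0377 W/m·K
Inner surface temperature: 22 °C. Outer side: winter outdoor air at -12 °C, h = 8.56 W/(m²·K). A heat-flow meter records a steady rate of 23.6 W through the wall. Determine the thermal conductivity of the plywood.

Treating each layer as a thermal resistance in series:
R_expanded polystyrene = L/(kA) = 0.027/(0.0377×1.28) = 0.5595 K/W
R_outer film = 1/(h_o·A) = 1/(8.56×1.28) = 0.09127 K/W
Sum of known resistances R_other = 0.6508 K/W
Total R = ΔT/Q = 34/23.6 = 1.441 K/W
R_plywood = R_total − R_other = 0.7899 K/W
k = L/(R·A) = 0.15/(0.7899×1.28)

k ≈ 0.148 W/(m·K)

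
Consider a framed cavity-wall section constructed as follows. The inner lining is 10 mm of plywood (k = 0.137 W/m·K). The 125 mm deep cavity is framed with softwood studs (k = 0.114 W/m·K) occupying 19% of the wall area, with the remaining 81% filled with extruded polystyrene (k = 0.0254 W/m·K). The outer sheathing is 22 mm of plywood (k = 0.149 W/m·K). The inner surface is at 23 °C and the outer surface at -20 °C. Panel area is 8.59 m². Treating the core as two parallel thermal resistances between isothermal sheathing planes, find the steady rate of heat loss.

Q ≈ 116 W

Sheathing layers in series; stud and cavity paths in parallel between them.
R_inner = 0.01/(0.137×8.59) = 0.008497 K/W
R_stud  = 0.125/(0.114×0.19×8.59) = 0.6718 K/W
R_cav   = 0.125/(0.0254×0.81×8.59) = 0.7073 K/W
1/R_core = 1/R_stud + 1/R_cav → R_core = 0.3446 K/W
R_outer = 0.022/(0.149×8.59) = 0.01719 K/W
R_total = 0.3702 K/W
Q = ΔT/R_total = 43/0.3702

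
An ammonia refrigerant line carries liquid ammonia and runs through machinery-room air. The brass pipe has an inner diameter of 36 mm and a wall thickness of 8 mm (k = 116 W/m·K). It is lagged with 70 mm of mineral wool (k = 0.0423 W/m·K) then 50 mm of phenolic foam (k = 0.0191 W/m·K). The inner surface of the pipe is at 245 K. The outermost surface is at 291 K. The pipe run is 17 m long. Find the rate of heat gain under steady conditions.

Q ≈ 93 W

Per-layer cylindrical resistances, series-summed:
R_brass pipe wall = ln(26/18)/(2π×116×17) = 2.968×10^-5 K/W
R_mineral wool = ln(96/26)/(2π×0.0423×17) = 0.2891 K/W
R_phenolic foam = ln(146/96)/(2π×0.0191×17) = 0.2055 K/W
R_total = 0.4946 K/W
Q = ΔT/R_total = 46/0.4946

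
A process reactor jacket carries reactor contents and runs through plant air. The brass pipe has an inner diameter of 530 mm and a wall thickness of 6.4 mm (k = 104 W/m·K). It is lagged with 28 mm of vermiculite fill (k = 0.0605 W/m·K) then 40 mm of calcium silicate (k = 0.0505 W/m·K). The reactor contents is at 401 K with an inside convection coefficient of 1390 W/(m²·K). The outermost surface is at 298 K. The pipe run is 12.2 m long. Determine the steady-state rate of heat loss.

Cylindrical conduction, so R = ln(r₂/r₁)/(2πkL) per layer, in series:
R_inner film = 1/(h_i·2πr₁L) = 1/(1390×2π×0.265×12.2) = 3.542×10^-5 K/W
R_brass pipe wall = ln(271.4/265)/(2π×104×12.2) = 2.993×10^-6 K/W
R_vermiculite fill = ln(299.4/271.4)/(2π×0.0605×12.2) = 0.02117 K/W
R_calcium silicate = ln(339.4/299.4)/(2π×0.0505×12.2) = 0.03239 K/W
R_total = 0.0536 K/W
Q = ΔT/R_total = 103/0.0536

Q ≈ 1920 W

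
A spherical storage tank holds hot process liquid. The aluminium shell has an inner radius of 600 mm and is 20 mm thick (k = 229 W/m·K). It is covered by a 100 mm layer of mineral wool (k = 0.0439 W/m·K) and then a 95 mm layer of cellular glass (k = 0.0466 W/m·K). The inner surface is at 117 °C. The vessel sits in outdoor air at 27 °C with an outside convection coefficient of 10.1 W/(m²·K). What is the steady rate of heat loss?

Q ≈ 130 W

For a spherical shell R = (1/r₁ − 1/r₂)/(4πk); film R = 1/(h·4πr²). In series:
R_aluminium shell = (1/0.6 − 1/0.62)/(4π×229) = 1.868×10^-5 K/W
R_mineral wool = (1/0.62 − 1/0.72)/(4π×0.0439) = 0.4061 K/W
R_cellular glass = (1/0.72 − 1/0.815)/(4π×0.0466) = 0.2765 K/W
R_outer film = 1/(h·4πr_o²) = 1/(10.1×4π×0.815²) = 0.01186 K/W
R_total = 0.6944 K/W
Q = ΔT/R_total = 90/0.6944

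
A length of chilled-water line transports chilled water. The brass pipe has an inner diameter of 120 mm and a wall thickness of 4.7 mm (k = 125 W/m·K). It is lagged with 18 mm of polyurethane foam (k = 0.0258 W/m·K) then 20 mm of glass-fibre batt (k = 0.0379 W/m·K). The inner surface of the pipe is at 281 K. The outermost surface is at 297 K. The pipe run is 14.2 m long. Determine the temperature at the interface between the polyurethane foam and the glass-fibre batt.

T ≈ 291 K

Per-layer cylindrical resistances, series-summed:
R_brass pipe wall = ln(64.7/60)/(2π×125×14.2) = 6.762×10^-6 K/W
R_polyurethane foam = ln(82.7/64.7)/(2π×0.0258×14.2) = 0.1066 K/W
R_glass-fibre batt = ln(102.7/82.7)/(2π×0.0379×14.2) = 0.06405 K/W
R_total = 0.1707 K/W
Q = ΔT/R_total = 16/0.1707
Q = 93.7 W
T_interface = T_inner + Q·ΣR(inner→interface) = 281 + 93.7×0.1066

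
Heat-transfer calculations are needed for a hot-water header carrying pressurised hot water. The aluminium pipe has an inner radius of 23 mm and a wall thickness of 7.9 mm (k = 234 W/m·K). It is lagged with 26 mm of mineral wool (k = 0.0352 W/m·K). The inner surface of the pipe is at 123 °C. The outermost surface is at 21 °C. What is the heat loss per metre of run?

q′ ≈ 36.9 W/m

Cylindrical conduction, so R = ln(r₂/r₁)/(2πkL) per layer, in series:
R_aluminium pipe wall = ln(30.9/23)/(2π×234×1) = 2.008×10^-4 K/W
R_mineral wool = ln(56.9/30.9)/(2π×0.0352×1) = 2.761 K/W
R_total = 2.761 K/W
Q = ΔT/R_total = 102/2.761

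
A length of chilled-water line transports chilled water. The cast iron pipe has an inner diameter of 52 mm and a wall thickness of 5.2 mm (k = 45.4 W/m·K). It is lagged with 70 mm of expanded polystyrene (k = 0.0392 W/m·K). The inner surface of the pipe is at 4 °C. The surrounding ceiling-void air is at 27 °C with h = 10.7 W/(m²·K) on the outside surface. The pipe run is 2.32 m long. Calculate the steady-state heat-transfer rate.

For a radial system each layer contributes R = ln(r_out/r_in)/(2πkL); films add R = 1/(hA).
R_cast iron pipe wall = ln(31.2/26)/(2π×45.4×2.32) = 2.755×10^-4 K/W
R_expanded polystyrene = ln(101.2/31.2)/(2π×0.0392×2.32) = 2.059 K/W
R_outer film = 1/(h_o·2πr_oL) = 1/(10.7×2π×0.1012×2.32) = 0.06335 K/W
R_total = 2.123 K/W
Q = ΔT/R_total = 23/2.123

Q ≈ 10.8 W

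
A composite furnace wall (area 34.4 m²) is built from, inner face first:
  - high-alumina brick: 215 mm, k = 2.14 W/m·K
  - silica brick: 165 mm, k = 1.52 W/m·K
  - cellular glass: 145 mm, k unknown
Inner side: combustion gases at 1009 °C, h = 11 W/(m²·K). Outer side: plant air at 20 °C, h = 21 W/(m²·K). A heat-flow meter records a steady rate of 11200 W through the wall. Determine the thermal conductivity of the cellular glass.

k ≈ 0.0539 W/(m·K)

Thermal resistances in series:
R_inner film = 1/(h_i·A) = 1/(11×34.4) = 0.002643 K/W
R_high-alumina brick = L/(kA) = 0.215/(2.14×34.4) = 0.002921 K/W
R_silica brick = L/(kA) = 0.165/(1.52×34.4) = 0.003156 K/W
R_outer film = 1/(h_o·A) = 1/(21×34.4) = 0.001384 K/W
Sum of known resistances R_other = 0.0101 K/W
Total R = ΔT/Q = 989/11200 = 0.0883 K/W
R_cellular glass = R_total − R_other = 0.0782 K/W
k = L/(R·A) = 0.145/(0.0782×34.4)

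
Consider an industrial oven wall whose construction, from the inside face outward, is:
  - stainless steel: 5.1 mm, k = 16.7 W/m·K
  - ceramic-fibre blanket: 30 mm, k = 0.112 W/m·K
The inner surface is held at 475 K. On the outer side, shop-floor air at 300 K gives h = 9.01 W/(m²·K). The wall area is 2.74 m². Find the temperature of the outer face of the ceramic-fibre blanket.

Model the wall as resistances in series:
R_stainless steel = L/(kA) = 0.0051/(16.7×2.74) = 1.115×10^-4 K/W
R_ceramic-fibre blanket = L/(kA) = 0.03/(0.112×2.74) = 0.09776 K/W
R_outer film = 1/(h_o·A) = 1/(9.01×2.74) = 0.04051 K/W
R_total = 0.1384 K/W;  Q = ΔT/R_total = 175/0.1384 = 1265 W
T_interface = T_inner − Q·ΣR(inner→interface) = 475 − 1260×0.09787

T ≈ 351 K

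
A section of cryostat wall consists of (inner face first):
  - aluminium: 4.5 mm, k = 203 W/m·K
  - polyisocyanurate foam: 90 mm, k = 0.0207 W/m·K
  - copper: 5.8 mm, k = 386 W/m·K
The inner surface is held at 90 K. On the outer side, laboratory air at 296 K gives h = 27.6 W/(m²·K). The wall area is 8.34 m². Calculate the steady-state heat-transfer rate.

Q ≈ 392 W

Using the resistance-network approach (series):
R_aluminium = L/(kA) = 0.0045/(203×8.34) = 2.658×10^-6 K/W
R_polyisocyanurate foam = L/(kA) = 0.09/(0.0207×8.34) = 0.5213 K/W
R_copper = L/(kA) = 0.0058/(386×8.34) = 1.802×10^-6 K/W
R_outer film = 1/(h_o·A) = 1/(27.6×8.34) = 0.004344 K/W
R_total = 0.5257 K/W
Q = ΔT / R_total = 206 / 0.5257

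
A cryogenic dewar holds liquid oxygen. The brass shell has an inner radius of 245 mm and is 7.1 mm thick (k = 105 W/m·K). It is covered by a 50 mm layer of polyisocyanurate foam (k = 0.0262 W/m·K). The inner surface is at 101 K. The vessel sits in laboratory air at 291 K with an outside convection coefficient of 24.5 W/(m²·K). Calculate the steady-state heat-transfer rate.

Q ≈ 93.6 W

Radial (spherical) resistances in series:
R_brass shell = (1/0.245 − 1/0.2521)/(4π×105) = 8.712×10^-5 K/W
R_polyisocyanurate foam = (1/0.2521 − 1/0.3021)/(4π×0.0262) = 1.994 K/W
R_outer film = 1/(h·4πr_o²) = 1/(24.5×4π×0.3021²) = 0.03559 K/W
R_total = 2.03 K/W
Q = ΔT/R_total = 190/2.03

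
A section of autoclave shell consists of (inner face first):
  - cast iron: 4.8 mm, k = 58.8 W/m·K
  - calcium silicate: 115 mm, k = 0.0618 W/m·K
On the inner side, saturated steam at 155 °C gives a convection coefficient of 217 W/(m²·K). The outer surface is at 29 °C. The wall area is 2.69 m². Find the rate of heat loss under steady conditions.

Q ≈ 182 W

Using the resistance-network approach (series):
R_inner film = 1/(h_i·A) = 1/(217×2.69) = 0.001713 K/W
R_cast iron = L/(kA) = 0.0048/(58.8×2.69) = 3.035×10^-5 K/W
R_calcium silicate = L/(kA) = 0.115/(0.0618×2.69) = 0.6918 K/W
R_total = 0.6935 K/W
Q = ΔT / R_total = 126 / 0.6935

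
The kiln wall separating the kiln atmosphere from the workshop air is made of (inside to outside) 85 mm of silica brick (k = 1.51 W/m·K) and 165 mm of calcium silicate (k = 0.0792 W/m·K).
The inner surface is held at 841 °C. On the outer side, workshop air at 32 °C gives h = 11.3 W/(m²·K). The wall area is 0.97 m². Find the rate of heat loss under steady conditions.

Q ≈ 352 W

Using the resistance-network approach (series):
R_silica brick = L/(kA) = 0.085/(1.51×0.97) = 0.05803 K/W
R_calcium silicate = L/(kA) = 0.165/(0.0792×0.97) = 2.148 K/W
R_outer film = 1/(h_o·A) = 1/(11.3×0.97) = 0.09123 K/W
R_total = 2.297 K/W
Q = ΔT / R_total = 809 / 2.297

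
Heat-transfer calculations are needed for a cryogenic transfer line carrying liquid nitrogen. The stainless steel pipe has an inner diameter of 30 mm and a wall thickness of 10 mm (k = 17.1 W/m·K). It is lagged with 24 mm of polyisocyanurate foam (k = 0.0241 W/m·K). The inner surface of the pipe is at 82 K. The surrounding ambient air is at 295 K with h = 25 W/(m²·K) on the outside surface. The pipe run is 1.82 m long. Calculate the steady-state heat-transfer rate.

Q ≈ 84.7 W

Radial resistances (cylindrical: R_cond = ln(r_o/r_i)/(2πkL), R_conv = 1/(h·2πrL)):
R_stainless steel pipe wall = ln(25/15)/(2π×17.1×1.82) = 0.002612 K/W
R_polyisocyanurate foam = ln(49/25)/(2π×0.0241×1.82) = 2.442 K/W
R_outer film = 1/(h_o·2πr_oL) = 1/(25×2π×0.049×1.82) = 0.07139 K/W
R_total = 2.516 K/W
Q = ΔT/R_total = 213/2.516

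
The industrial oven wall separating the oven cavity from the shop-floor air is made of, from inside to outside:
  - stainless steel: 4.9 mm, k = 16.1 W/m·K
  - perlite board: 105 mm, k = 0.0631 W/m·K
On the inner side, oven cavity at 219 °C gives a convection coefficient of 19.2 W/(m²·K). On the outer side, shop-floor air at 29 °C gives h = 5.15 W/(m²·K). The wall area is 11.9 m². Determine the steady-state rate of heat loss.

Q ≈ 1180 W

Series thermal resistances:
R_inner film = 1/(h_i·A) = 1/(19.2×11.9) = 0.004377 K/W
R_stainless steel = L/(kA) = 0.0049/(16.1×11.9) = 2.558×10^-5 K/W
R_perlite board = L/(kA) = 0.105/(0.0631×11.9) = 0.1398 K/W
R_outer film = 1/(h_o·A) = 1/(5.15×11.9) = 0.01632 K/W
R_total = 0.1606 K/W
Q = ΔT / R_total = 190 / 0.1606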